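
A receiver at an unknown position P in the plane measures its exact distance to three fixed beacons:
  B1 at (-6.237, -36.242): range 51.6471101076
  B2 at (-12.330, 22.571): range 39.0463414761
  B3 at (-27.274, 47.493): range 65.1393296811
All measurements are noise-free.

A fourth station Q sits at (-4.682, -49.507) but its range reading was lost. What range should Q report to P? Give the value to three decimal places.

eq1: (x + 6.237)² + (y + 36.242)² = 51.6471101076²
eq2: (x + 12.330)² + (y − 22.571)² = 39.0463414761²
eq3: (x + 27.274)² + (y − 47.493)² = 65.1393296811²
eq1−eq3, eq1−eq2 (x²,y² cancel):
  -42.074·x + 167.470·y = 71.365103
  -12.186·x + 117.626·y = 451.903408
det = -42.074·117.626 − 167.470·-12.186 = -2908.206904
x = (71.365103·117.626 − 167.470·451.903408) / -2908.206904 = 23.136549
y = (-42.074·451.903408 − 71.365103·-12.186) / -2908.206904 = 6.238803
|P − Q| = √((23.136549 − -4.682)² + (6.238803 − -49.507)²) = 62.301414

62.301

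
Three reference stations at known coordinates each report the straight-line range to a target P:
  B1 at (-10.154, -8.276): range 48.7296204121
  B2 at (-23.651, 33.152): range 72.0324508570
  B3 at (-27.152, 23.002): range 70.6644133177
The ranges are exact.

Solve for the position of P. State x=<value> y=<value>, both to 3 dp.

x=38.344 y=-3.527

eq1: (x + 10.154)² + (y + 8.276)² = 48.7296204121²
eq2: (x + 23.651)² + (y − 33.152)² = 72.0324508570²
eq3: (x + 27.152)² + (y − 23.002)² = 70.6644133177²
eq3−eq1, eq3−eq2 (x²,y² cancel):
  33.996·x − 62.556·y = 1524.156188
  7.002·x + 20.300·y = 196.887130
det = 33.996·20.300 − -62.556·7.002 = 1128.135912
x = (1524.156188·20.300 − -62.556·196.887130) / 1128.135912 = 38.343644
y = (33.996·196.887130 − 1524.156188·7.002) / 1128.135912 = -3.526851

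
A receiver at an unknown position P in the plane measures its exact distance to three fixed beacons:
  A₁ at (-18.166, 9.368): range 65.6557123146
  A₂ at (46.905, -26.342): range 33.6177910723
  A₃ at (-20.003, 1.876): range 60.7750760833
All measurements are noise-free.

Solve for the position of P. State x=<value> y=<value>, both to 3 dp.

eq1: (x + 18.166)² + (y − 9.368)² = 65.6557123146²
eq2: (x − 46.905)² + (y + 26.342)² = 33.6177910723²
eq3: (x + 20.003)² + (y − 1.876)² = 60.7750760833²
eq3−eq2, eq3−eq1 (x²,y² cancel):
  133.816·x − 56.436·y = 5053.794600
  3.674·x + 14.984·y = -602.939092
det = 133.816·14.984 − -56.436·3.674 = 2212.444808
x = (5053.794600·14.984 − -56.436·-602.939092) / 2212.444808 = 18.847289
y = (133.816·-602.939092 − 5053.794600·3.674) / 2212.444808 = -44.860120

x=18.847 y=-44.860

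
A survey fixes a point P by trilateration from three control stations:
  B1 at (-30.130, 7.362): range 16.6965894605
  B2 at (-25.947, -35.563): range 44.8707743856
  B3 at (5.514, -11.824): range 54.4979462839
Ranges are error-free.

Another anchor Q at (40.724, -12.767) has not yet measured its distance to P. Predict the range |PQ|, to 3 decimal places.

88.921

eq1: (x + 30.130)² + (y − 7.362)² = 16.6965894605²
eq2: (x + 25.947)² + (y + 35.563)² = 44.8707743856²
eq3: (x − 5.514)² + (y + 11.824)² = 54.4979462839²
eq2−eq1, eq2−eq3 (x²,y² cancel):
  -8.366·x + 85.850·y = 758.652460
  62.922·x + 47.478·y = -2724.402361
det = -8.366·47.478 − 85.850·62.922 = -5799.054648
x = (758.652460·47.478 − 85.850·-2724.402361) / -5799.054648 = -46.543663
y = (-8.366·-2724.402361 − 758.652460·62.922) / -5799.054648 = 4.301318
|P − Q| = √((-46.543663 − 40.724)² + (4.301318 − -12.767)²) = 88.921159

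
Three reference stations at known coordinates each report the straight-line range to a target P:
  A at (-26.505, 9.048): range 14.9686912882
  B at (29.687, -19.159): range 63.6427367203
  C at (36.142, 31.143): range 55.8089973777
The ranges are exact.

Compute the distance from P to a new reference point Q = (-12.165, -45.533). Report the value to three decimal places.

eq1: (x + 26.505)² + (y − 9.048)² = 14.9686912882²
eq2: (x − 29.687)² + (y + 19.159)² = 63.6427367203²
eq3: (x − 36.142)² + (y − 31.143)² = 55.8089973777²
eq2−eq3, eq2−eq1 (x²,y² cancel):
  12.910·x + 100.604·y = 1963.499112
  -112.384·x + 56.414·y = 3362.332297
det = 12.910·56.414 − 100.604·-112.384 = 12034.584676
x = (1963.499112·56.414 − 100.604·3362.332297) / 12034.584676 = -18.903456
y = (12.910·3362.332297 − 1963.499112·-112.384) / 12034.584676 = 21.942892
|P − Q| = √((-18.903456 − -12.165)² + (21.942892 − -45.533)²) = 67.811524

67.812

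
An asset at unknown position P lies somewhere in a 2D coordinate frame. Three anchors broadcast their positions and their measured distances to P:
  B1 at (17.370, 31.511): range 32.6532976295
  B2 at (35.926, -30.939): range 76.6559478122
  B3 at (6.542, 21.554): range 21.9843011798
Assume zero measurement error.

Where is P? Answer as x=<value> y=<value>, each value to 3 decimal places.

eq1: (x − 17.370)² + (y − 31.511)² = 32.6532976295²
eq2: (x − 35.926)² + (y + 30.939)² = 76.6559478122²
eq3: (x − 6.542)² + (y − 21.554)² = 21.9843011798²
eq2−eq3, eq2−eq1 (x²,y² cancel):
  -58.768·x + 104.986·y = 3652.298320
  -37.112·x + 124.900·y = 3856.657313
det = -58.768·124.900 − 104.986·-37.112 = -3443.882768
x = (3652.298320·124.900 − 104.986·3856.657313) / -3443.882768 = -14.889309
y = (-58.768·3856.657313 − 3652.298320·-37.112) / -3443.882768 = 26.453845

x=-14.889 y=26.454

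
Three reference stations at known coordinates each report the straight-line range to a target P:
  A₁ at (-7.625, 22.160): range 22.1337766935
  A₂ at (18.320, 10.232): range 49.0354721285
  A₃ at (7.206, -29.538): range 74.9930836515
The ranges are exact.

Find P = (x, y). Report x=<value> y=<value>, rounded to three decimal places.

eq1: (x + 7.625)² + (y − 22.160)² = 22.1337766935²
eq2: (x − 18.320)² + (y − 10.232)² = 49.0354721285²
eq3: (x − 7.206)² + (y + 29.538)² = 74.9930836515²
eq3−eq1, eq3−eq2 (x²,y² cancel):
  -29.662·x + 103.396·y = 4758.844870
  22.228·x + 79.540·y = 2735.381413
det = -29.662·79.540 − 103.396·22.228 = -4657.601768
x = (4758.844870·79.540 − 103.396·2735.381413) / -4657.601768 = -20.545128
y = (-29.662·2735.381413 − 4758.844870·22.228) / -4657.601768 = 40.131488

x=-20.545 y=40.131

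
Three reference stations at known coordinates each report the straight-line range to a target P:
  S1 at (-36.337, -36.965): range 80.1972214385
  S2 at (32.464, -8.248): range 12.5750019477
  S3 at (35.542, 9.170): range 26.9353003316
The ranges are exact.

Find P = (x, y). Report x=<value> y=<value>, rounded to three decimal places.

x=41.368 y=-17.128

eq1: (x + 36.337)² + (y + 36.965)² = 80.1972214385²
eq2: (x − 32.464)² + (y + 8.248)² = 12.5750019477²
eq3: (x − 35.542)² + (y − 9.170)² = 26.9353003316²
eq2−eq1, eq2−eq3 (x²,y² cancel):
  -137.602·x − 57.434·y = -4708.615658
  6.156·x + 34.836·y = -341.997866
det = -137.602·34.836 − -57.434·6.156 = -4439.939568
x = (-4708.615658·34.836 − -57.434·-341.997866) / -4439.939568 = 41.368050
y = (-137.602·-341.997866 − -4708.615658·6.156) / -4439.939568 = -17.127672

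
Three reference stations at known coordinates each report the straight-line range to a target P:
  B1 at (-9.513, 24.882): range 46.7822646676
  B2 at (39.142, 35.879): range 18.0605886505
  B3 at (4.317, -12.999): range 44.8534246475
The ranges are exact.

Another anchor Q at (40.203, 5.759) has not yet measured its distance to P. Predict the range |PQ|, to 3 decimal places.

eq1: (x + 9.513)² + (y − 24.882)² = 46.7822646676²
eq2: (x − 39.142)² + (y − 35.879)² = 18.0605886505²
eq3: (x − 4.317)² + (y + 12.999)² = 44.8534246475²
eq3−eq2, eq3−eq1 (x²,y² cancel):
  69.650·x + 97.756·y = 4317.433155
  -27.660·x + 75.762·y = 345.250018
det = 69.650·75.762 − 97.756·-27.660 = 7980.754260
x = (4317.433155·75.762 − 97.756·345.250018) / 7980.754260 = 36.756815
y = (69.650·345.250018 − 4317.433155·-27.660) / 7980.754260 = 17.976605
|P − Q| = √((36.756815 − 40.203)² + (17.976605 − 5.759)²) = 12.694332

12.694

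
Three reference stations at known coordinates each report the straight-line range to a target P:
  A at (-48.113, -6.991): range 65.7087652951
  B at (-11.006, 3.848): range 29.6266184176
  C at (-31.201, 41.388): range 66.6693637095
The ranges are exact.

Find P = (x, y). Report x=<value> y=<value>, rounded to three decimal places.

x=17.532 y=-4.108

eq1: (x + 48.113)² + (y + 6.991)² = 65.7087652951²
eq2: (x + 11.006)² + (y − 3.848)² = 29.6266184176²
eq3: (x + 31.201)² + (y − 41.388)² = 66.6693637095²
eq2−eq1, eq2−eq3 (x²,y² cancel):
  -74.214·x − 21.678·y = -1212.109608
  -40.390·x + 75.080·y = -1016.537734
det = -74.214·75.080 − -21.678·-40.390 = -6447.561540
x = (-1212.109608·75.080 − -21.678·-1016.537734) / -6447.561540 = 17.532472
y = (-74.214·-1016.537734 − -1212.109608·-40.390) / -6447.561540 = -4.107634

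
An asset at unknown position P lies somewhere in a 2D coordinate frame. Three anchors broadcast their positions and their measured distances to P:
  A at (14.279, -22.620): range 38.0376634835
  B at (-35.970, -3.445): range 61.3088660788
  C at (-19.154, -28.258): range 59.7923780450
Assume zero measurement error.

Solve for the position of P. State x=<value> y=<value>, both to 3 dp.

x=22.659 y=14.483

eq1: (x − 14.279)² + (y + 22.620)² = 38.0376634835²
eq2: (x + 35.970)² + (y + 3.445)² = 61.3088660788²
eq3: (x + 19.154)² + (y + 28.258)² = 59.7923780450²
eq3−eq2, eq3−eq1 (x²,y² cancel):
  -33.632·x + 49.626·y = -43.329943
  66.866·x + 11.276·y = 1678.428590
det = -33.632·11.276 − 49.626·66.866 = -3697.526548
x = (-43.329943·11.276 − 49.626·1678.428590) / -3697.526548 = 22.659009
y = (-33.632·1678.428590 − -43.329943·66.866) / -3697.526548 = 14.483090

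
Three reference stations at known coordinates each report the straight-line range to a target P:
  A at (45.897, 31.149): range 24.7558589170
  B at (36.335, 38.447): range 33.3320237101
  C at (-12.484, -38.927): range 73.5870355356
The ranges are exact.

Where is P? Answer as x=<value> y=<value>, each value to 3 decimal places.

x=45.489 y=6.397

eq1: (x − 45.897)² + (y − 31.149)² = 24.7558589170²
eq2: (x − 36.335)² + (y − 38.447)² = 33.3320237101²
eq3: (x + 12.484)² + (y + 38.927)² = 73.5870355356²
eq2−eq1, eq2−eq3 (x²,y² cancel):
  19.124·x − 14.596·y = 776.562030
  -97.638·x − 154.748·y = -5431.270443
det = 19.124·-154.748 − -14.596·-97.638 = -4384.525000
x = (776.562030·-154.748 − -14.596·-5431.270443) / -4384.525000 = 45.488678
y = (19.124·-5431.270443 − 776.562030·-97.638) / -4384.525000 = 6.396509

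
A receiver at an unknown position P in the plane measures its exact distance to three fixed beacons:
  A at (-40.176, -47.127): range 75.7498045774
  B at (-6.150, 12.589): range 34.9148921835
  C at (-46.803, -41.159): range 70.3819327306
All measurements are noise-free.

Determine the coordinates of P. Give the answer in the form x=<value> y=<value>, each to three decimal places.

eq1: (x + 40.176)² + (y + 47.127)² = 75.7498045774²
eq2: (x + 6.150)² + (y − 12.589)² = 34.9148921835²
eq3: (x + 46.803)² + (y + 41.159)² = 70.3819327306²
eq3−eq1, eq3−eq2 (x²,y² cancel):
  13.254·x − 11.936·y = -833.935424
  81.306·x + 107.496·y = 46.288090
det = 13.254·107.496 − -11.936·81.306 = 2395.220400
x = (-833.935424·107.496 − -11.936·46.288090) / 2395.220400 = -37.195837
y = (13.254·46.288090 − -833.935424·81.306) / 2395.220400 = 28.564159

x=-37.196 y=28.564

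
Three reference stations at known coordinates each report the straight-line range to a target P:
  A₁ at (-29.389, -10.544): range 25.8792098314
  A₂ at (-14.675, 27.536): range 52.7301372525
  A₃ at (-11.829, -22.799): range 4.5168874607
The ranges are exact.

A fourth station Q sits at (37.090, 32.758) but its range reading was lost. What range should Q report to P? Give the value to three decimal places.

eq1: (x + 29.389)² + (y + 10.544)² = 25.8792098314²
eq2: (x + 14.675)² + (y − 27.536)² = 52.7301372525²
eq3: (x + 11.829)² + (y + 22.799)² = 4.5168874607²
eq2−eq1, eq2−eq3 (x²,y² cancel):
  -29.428·x − 76.160·y = 2112.036209
  5.692·x − 100.670·y = 2446.197823
det = -29.428·-100.670 − -76.160·5.692 = 3396.019480
x = (2112.036209·-100.670 − -76.160·2446.197823) / 3396.019480 = -7.749148
y = (-29.428·2446.197823 − 2112.036209·5.692) / 3396.019480 = -24.737320
|P − Q| = √((-7.749148 − 37.090)² + (-24.737320 − 32.758)²) = 72.912695

72.913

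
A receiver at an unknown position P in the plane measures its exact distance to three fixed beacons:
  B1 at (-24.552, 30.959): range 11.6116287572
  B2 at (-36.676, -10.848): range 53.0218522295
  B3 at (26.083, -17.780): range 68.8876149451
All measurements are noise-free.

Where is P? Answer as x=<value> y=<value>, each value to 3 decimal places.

eq1: (x + 24.552)² + (y − 30.959)² = 11.6116287572²
eq2: (x + 36.676)² + (y + 10.848)² = 53.0218522295²
eq3: (x − 26.083)² + (y + 17.780)² = 68.8876149451²
eq2−eq3, eq2−eq1 (x²,y² cancel):
  125.518·x − 13.864·y = -2400.543470
  24.248·x + 83.614·y = 2774.939196
det = 125.518·83.614 − -13.864·24.248 = 10831.236324
x = (-2400.543470·83.614 − -13.864·2774.939196) / 10831.236324 = -14.979572
y = (125.518·2774.939196 − -2400.543470·24.248) / 10831.236324 = 37.531560

x=-14.980 y=37.532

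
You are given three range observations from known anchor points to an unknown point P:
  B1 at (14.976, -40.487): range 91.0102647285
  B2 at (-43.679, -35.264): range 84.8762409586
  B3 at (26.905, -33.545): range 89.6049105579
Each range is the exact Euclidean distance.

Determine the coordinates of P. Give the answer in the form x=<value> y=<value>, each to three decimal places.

x=-16.166 y=45.029

eq1: (x − 14.976)² + (y + 40.487)² = 91.0102647285²
eq2: (x + 43.679)² + (y + 35.264)² = 84.8762409586²
eq3: (x − 26.905)² + (y + 33.545)² = 89.6049105579²
eq1−eq2, eq1−eq3 (x²,y² cancel):
  -117.310·x + 10.446·y = 2366.818999
  23.858·x + 13.884·y = 239.496595
det = -117.310·13.884 − 10.446·23.858 = -1877.952708
x = (2366.818999·13.884 − 10.446·239.496595) / -1877.952708 = -16.166080
y = (-117.310·239.496595 − 2366.818999·23.858) / -1877.952708 = 45.029309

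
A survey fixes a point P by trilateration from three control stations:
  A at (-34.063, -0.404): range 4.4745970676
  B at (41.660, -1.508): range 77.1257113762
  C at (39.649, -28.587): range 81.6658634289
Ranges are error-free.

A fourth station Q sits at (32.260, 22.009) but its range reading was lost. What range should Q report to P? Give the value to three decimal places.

eq1: (x + 34.063)² + (y + 0.404)² = 4.4745970676²
eq2: (x − 41.660)² + (y + 1.508)² = 77.1257113762²
eq3: (x − 39.649)² + (y + 28.587)² = 81.6658634289²
eq3−eq2, eq3−eq1 (x²,y² cancel):
  4.022·x + 54.158·y = 69.507788
  -147.424·x + 56.366·y = 5420.482646
det = 4.022·56.366 − 54.158·-147.424 = 8210.893044
x = (69.507788·56.366 − 54.158·5420.482646) / 8210.893044 = -35.275654
y = (4.022·5420.482646 − 69.507788·-147.424) / 8210.893044 = 3.903144
|P − Q| = √((-35.275654 − 32.260)² + (3.903144 − 22.009)²) = 69.920574

69.921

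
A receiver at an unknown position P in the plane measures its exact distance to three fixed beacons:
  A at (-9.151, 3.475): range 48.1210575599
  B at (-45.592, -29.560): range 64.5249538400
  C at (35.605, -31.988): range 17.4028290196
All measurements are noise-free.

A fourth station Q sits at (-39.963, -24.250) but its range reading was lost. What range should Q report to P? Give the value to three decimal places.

eq1: (x + 9.151)² + (y − 3.475)² = 48.1210575599²
eq2: (x + 45.592)² + (y + 29.560)² = 64.5249538400²
eq3: (x − 35.605)² + (y + 31.988)² = 17.4028290196²
eq2−eq3, eq2−eq1 (x²,y² cancel):
  162.394·x − 4.856·y = 3199.135315
  72.882·x + 66.070·y = -1008.774151
det = 162.394·66.070 − -4.856·72.882 = 11083.286572
x = (3199.135315·66.070 − -4.856·-1008.774151) / 11083.286572 = 18.628794
y = (162.394·-1008.774151 − 3199.135315·72.882) / 11083.286572 = -35.817738
|P − Q| = √((18.628794 − -39.963)² + (-35.817738 − -24.250)²) = 59.722784

59.723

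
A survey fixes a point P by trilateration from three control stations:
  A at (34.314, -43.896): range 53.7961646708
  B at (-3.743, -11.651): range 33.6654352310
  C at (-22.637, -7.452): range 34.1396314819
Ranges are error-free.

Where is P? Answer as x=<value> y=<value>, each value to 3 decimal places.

x=-19.426 y=-41.440

eq1: (x − 34.314)² + (y + 43.896)² = 53.7961646708²
eq2: (x + 3.743)² + (y + 11.651)² = 33.6654352310²
eq3: (x + 22.637)² + (y + 7.452)² = 34.1396314819²
eq1−eq3, eq1−eq2 (x²,y² cancel):
  -113.902·x + 72.888·y = -807.830443
  -76.114·x + 64.490·y = -1193.887758
det = -113.902·64.490 − 72.888·-76.114 = -1797.742748
x = (-807.830443·64.490 − 72.888·-1193.887758) / -1797.742748 = -19.426086
y = (-113.902·-1193.887758 − -807.830443·-76.114) / -1797.742748 = -41.440299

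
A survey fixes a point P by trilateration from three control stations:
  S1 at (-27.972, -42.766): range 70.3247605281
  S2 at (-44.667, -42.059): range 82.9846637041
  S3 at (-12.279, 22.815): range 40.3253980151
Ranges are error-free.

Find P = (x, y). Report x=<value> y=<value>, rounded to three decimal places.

eq1: (x + 27.972)² + (y + 42.766)² = 70.3247605281²
eq2: (x + 44.667)² + (y + 42.059)² = 82.9846637041²
eq3: (x + 12.279)² + (y − 22.815)² = 40.3253980151²
eq2−eq3, eq2−eq1 (x²,y² cancel):
  64.776·x + 129.748·y = 2167.514381
  33.390·x − 1.414·y = 788.145637
det = 64.776·-1.414 − 129.748·33.390 = -4423.878984
x = (2167.514381·-1.414 − 129.748·788.145637) / -4423.878984 = 23.808333
y = (64.776·788.145637 − 2167.514381·33.390) / -4423.878984 = 4.819387

x=23.808 y=4.819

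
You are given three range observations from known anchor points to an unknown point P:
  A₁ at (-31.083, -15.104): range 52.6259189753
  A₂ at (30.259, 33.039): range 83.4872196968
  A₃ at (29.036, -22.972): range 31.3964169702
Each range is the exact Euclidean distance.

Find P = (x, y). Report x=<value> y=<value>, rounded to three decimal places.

x=10.027 y=-47.960

eq1: (x + 31.083)² + (y + 15.104)² = 52.6259189753²
eq2: (x − 30.259)² + (y − 33.039)² = 83.4872196968²
eq3: (x − 29.036)² + (y + 22.972)² = 31.3964169702²
eq2−eq1, eq2−eq3 (x²,y² cancel):
  -122.684·x − 96.286·y = 3387.729608
  -2.446·x − 112.022·y = 5348.000332
det = -122.684·-112.022 − -96.286·-2.446 = 13507.791492
x = (3387.729608·-112.022 − -96.286·5348.000332) / 13507.791492 = 10.026607
y = (-122.684·5348.000332 − 3387.729608·-2.446) / 13507.791492 = -47.959556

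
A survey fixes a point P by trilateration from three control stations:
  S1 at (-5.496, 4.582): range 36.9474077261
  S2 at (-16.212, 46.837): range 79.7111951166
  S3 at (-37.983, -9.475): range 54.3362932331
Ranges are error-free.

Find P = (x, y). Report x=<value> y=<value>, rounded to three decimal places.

x=13.390 y=-27.174

eq1: (x + 5.496)² + (y − 4.582)² = 36.9474077261²
eq2: (x + 16.212)² + (y − 46.837)² = 79.7111951166²
eq3: (x + 37.983)² + (y + 9.475)² = 54.3362932331²
eq3−eq1, eq3−eq2 (x²,y² cancel):
  64.974·x + 28.114·y = 106.038651
  43.542·x + 112.624·y = -2477.392266
det = 64.974·112.624 − 28.114·43.542 = 6093.491988
x = (106.038651·112.624 − 28.114·-2477.392266) / 6093.491988 = 13.390007
y = (64.974·-2477.392266 − 106.038651·43.542) / 6093.491988 = -27.173782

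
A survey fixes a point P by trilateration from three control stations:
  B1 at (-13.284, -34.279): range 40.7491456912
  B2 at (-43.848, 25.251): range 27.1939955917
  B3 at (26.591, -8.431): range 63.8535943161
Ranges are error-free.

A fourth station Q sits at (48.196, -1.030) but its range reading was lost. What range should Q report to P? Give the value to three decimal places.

85.027

eq1: (x + 13.284)² + (y + 34.279)² = 40.7491456912²
eq2: (x + 43.848)² + (y − 25.251)² = 27.1939955917²
eq3: (x − 26.591)² + (y + 8.431)² = 63.8535943161²
eq2−eq1, eq2−eq3 (x²,y² cancel):
  61.128·x − 119.060·y = -2129.725086
  140.878·x − 67.364·y = -5119.865174
det = 61.128·-67.364 − -119.060·140.878 = 12655.108088
x = (-2129.725086·-67.364 − -119.060·-5119.865174) / 12655.108088 = -36.831321
y = (61.128·-5119.865174 − -2129.725086·140.878) / 12655.108088 = -1.022173
|P − Q| = √((-36.831321 − 48.196)² + (-1.022173 − -1.030)²) = 85.027321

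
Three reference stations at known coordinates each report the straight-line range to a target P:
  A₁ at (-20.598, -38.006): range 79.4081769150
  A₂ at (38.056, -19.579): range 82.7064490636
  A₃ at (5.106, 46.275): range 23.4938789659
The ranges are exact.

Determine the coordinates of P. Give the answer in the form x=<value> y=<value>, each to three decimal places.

eq1: (x + 20.598)² + (y + 38.006)² = 79.4081769150²
eq2: (x − 38.056)² + (y + 19.579)² = 82.7064490636²
eq3: (x − 5.106)² + (y − 46.275)² = 23.4938789659²
eq3−eq1, eq3−eq2 (x²,y² cancel):
  -51.408·x − 168.562·y = -6052.409433
  65.900·x − 131.708·y = -6624.244852
det = -51.408·-131.708 − -168.562·65.900 = 17879.080664
x = (-6052.409433·-131.708 − -168.562·-6624.244852) / 17879.080664 = -17.866982
y = (-51.408·-6624.244852 − -6052.409433·65.900) / 17879.080664 = 41.355200

x=-17.867 y=41.355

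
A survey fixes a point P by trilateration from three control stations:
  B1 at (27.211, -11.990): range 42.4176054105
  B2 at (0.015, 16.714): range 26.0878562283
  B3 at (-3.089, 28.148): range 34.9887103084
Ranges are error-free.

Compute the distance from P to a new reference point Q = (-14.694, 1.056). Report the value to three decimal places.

5.947

eq1: (x − 27.211)² + (y + 11.990)² = 42.4176054105²
eq2: (x − 0.015)² + (y − 16.714)² = 26.0878562283²
eq3: (x + 3.089)² + (y − 28.148)² = 34.9887103084²
eq3−eq1, eq3−eq2 (x²,y² cancel):
  60.600·x − 80.276·y = -492.696604
  6.208·x − 22.868·y = 21.139802
det = 60.600·-22.868 − -80.276·6.208 = -887.447392
x = (-492.696604·-22.868 − -80.276·21.139802) / -887.447392 = -14.608195
y = (60.600·21.139802 − -492.696604·6.208) / -887.447392 = -4.890129
|P − Q| = √((-14.608195 − -14.694)² + (-4.890129 − 1.056)²) = 5.946748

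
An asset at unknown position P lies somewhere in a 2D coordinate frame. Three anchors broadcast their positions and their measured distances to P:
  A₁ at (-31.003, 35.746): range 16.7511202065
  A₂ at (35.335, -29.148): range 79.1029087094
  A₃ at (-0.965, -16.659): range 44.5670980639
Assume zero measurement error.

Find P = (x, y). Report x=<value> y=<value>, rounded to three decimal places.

x=-27.068 y=19.464

eq1: (x + 31.003)² + (y − 35.746)² = 16.7511202065²
eq2: (x − 35.335)² + (y + 29.148)² = 79.1029087094²
eq3: (x + 0.965)² + (y + 16.659)² = 44.5670980639²
eq3−eq1, eq3−eq2 (x²,y² cancel):
  -60.076·x + 104.810·y = 3666.135221
  72.600·x − 24.978·y = -2451.329313
det = -60.076·-24.978 − 104.810·72.600 = -6108.627672
x = (3666.135221·-24.978 − 104.810·-2451.329313) / -6108.627672 = -27.068453
y = (-60.076·-2451.329313 − 3666.135221·72.600) / -6108.627672 = 19.463514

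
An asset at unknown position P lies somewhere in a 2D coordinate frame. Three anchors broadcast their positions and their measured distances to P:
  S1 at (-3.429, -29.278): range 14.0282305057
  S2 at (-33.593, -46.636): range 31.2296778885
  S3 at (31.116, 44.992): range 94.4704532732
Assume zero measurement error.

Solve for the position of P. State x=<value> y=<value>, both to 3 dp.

eq1: (x + 3.429)² + (y + 29.278)² = 14.0282305057²
eq2: (x + 33.593)² + (y + 46.636)² = 31.2296778885²
eq3: (x − 31.116)² + (y − 44.992)² = 94.4704532732²
eq1−eq2, eq1−eq3 (x²,y² cancel):
  -60.328·x − 34.716·y = 1655.945290
  69.090·x + 148.540·y = -6604.349096
det = -60.328·148.540 − -34.716·69.090 = -6562.592680
x = (1655.945290·148.540 − -34.716·-6604.349096) / -6562.592680 = -2.544350
y = (-60.328·-6604.349096 − 1655.945290·69.090) / -6562.592680 = -43.278309

x=-2.544 y=-43.278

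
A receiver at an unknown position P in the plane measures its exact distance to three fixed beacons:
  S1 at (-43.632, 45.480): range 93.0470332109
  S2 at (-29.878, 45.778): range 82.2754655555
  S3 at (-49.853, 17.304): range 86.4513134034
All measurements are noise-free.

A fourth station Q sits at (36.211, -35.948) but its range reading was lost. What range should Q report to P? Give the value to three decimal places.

eq1: (x + 43.632)² + (y − 45.480)² = 93.0470332109²
eq2: (x + 29.878)² + (y − 45.778)² = 82.2754655555²
eq3: (x + 49.853)² + (y − 17.304)² = 86.4513134034²
eq3−eq1, eq3−eq2 (x²,y² cancel):
  12.442·x + 56.352·y = 3.510999
  39.950·x + 56.948·y = 908.147500
det = 12.442·56.948 − 56.352·39.950 = -1542.715384
x = (3.510999·56.948 − 56.352·908.147500) / -1542.715384 = 33.043025
y = (12.442·908.147500 − 3.510999·39.950) / -1542.715384 = -7.233289
|P − Q| = √((33.043025 − 36.211)² + (-7.233289 − -35.948)²) = 28.888937

28.889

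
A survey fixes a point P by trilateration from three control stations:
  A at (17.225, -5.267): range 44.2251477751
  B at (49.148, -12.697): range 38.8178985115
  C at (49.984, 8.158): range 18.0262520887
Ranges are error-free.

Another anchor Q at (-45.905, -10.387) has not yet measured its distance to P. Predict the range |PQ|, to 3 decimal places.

101.111

eq1: (x − 17.225)² + (y + 5.267)² = 44.2251477751²
eq2: (x − 49.148)² + (y + 12.697)² = 38.8178985115²
eq3: (x − 49.984)² + (y − 8.158)² = 18.0262520887²
eq2−eq1, eq2−eq3 (x²,y² cancel):
  -63.846·x + 14.860·y = -2701.332250
  1.672·x + 41.710·y = 1170.096987
det = -63.846·41.710 − 14.860·1.672 = -2687.862580
x = (-2701.332250·41.710 − 14.860·1170.096987) / -2687.862580 = 48.387968
y = (-63.846·1170.096987 − -2701.332250·1.672) / -2687.862580 = 26.113457
|P − Q| = √((48.387968 − -45.905)² + (26.113457 − -10.387)²) = 101.111064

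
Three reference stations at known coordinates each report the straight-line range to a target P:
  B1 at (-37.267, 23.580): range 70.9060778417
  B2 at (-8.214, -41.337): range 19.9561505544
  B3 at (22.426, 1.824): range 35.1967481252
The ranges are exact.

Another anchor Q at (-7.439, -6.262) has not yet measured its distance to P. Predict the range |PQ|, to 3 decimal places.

eq1: (x + 37.267)² + (y − 23.580)² = 70.9060778417²
eq2: (x + 8.214)² + (y + 41.337)² = 19.9561505544²
eq3: (x − 22.426)² + (y − 1.824)² = 35.1967481252²
eq3−eq1, eq3−eq2 (x²,y² cancel):
  -119.386·x + 43.512·y = -2350.267559
  -61.280·x − 86.322·y = 2110.528047
det = -119.386·-86.322 − 43.512·-61.280 = 12972.053652
x = (-2350.267559·-86.322 − 43.512·2110.528047) / 12972.053652 = 8.560441
y = (-119.386·2110.528047 − -2350.267559·-61.280) / 12972.053652 = -30.526539
|P − Q| = √((8.560441 − -7.439)² + (-30.526539 − -6.262)²) = 29.064582

29.065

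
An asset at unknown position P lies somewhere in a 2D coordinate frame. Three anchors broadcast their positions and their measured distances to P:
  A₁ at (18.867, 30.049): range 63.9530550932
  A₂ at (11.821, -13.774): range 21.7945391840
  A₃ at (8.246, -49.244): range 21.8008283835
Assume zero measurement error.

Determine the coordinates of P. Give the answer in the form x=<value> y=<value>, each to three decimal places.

eq1: (x − 18.867)² + (y − 30.049)² = 63.9530550932²
eq2: (x − 11.821)² + (y + 13.774)² = 21.7945391840²
eq3: (x − 8.246)² + (y + 49.244)² = 21.8008283835²
eq3−eq2, eq3−eq1 (x²,y² cancel):
  7.150·x + 70.940·y = -2163.234755
  21.242·x + 158.586·y = -4848.779100
det = 7.150·158.586 − 70.940·21.242 = -373.017580
x = (-2163.234755·158.586 − 70.940·-4848.779100) / -373.017580 = -2.449328
y = (7.150·-4848.779100 − -2163.234755·21.242) / -373.017580 = -30.246998

x=-2.449 y=-30.247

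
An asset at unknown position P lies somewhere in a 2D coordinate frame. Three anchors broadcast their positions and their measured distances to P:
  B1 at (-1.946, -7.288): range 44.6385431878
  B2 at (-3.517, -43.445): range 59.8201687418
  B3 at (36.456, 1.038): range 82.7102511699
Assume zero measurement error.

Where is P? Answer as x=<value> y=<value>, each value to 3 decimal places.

eq1: (x + 1.946)² + (y + 7.288)² = 44.6385431878²
eq2: (x + 3.517)² + (y + 43.445)² = 59.8201687418²
eq3: (x − 36.456)² + (y − 1.038)² = 82.7102511699²
eq2−eq1, eq2−eq3 (x²,y² cancel):
  3.142·x + 72.314·y = -257.082404
  79.946·x + 88.966·y = -3832.252994
det = 3.142·88.966 − 72.314·79.946 = -5501.683872
x = (-257.082404·88.966 − 72.314·-3832.252994) / -5501.683872 = -46.213842
y = (3.142·-3832.252994 − -257.082404·79.946) / -5501.683872 = -1.547121

x=-46.214 y=-1.547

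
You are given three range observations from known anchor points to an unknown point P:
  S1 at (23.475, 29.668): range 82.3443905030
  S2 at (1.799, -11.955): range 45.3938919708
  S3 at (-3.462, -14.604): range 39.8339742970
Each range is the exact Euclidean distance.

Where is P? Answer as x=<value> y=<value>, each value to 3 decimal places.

x=-43.071 y=-18.832

eq1: (x − 23.475)² + (y − 29.668)² = 82.3443905030²
eq2: (x − 1.799)² + (y + 11.955)² = 45.3938919708²
eq3: (x + 3.462)² + (y + 14.604)² = 39.8339742970²
eq3−eq2, eq3−eq1 (x²,y² cancel):
  10.522·x + 5.298·y = -552.963754
  53.874·x + 88.544·y = -3987.849550
det = 10.522·88.544 − 5.298·53.874 = 646.235516
x = (-552.963754·88.544 − 5.298·-3987.849550) / 646.235516 = -43.070978
y = (10.522·-3987.849550 − -552.963754·53.874) / 646.235516 = -18.831809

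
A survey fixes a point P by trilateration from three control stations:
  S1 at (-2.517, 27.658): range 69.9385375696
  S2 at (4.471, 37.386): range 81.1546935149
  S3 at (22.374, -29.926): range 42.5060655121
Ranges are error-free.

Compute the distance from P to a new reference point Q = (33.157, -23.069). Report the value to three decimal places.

eq1: (x + 2.517)² + (y − 27.658)² = 69.9385375696²
eq2: (x − 4.471)² + (y − 37.386)² = 81.1546935149²
eq3: (x − 22.374)² + (y + 29.926)² = 42.5060655121²
eq3−eq1, eq3−eq2 (x²,y² cancel):
  -49.782·x + 115.168·y = -3709.494531
  -35.806·x + 134.624·y = -4757.777189
det = -49.782·134.624 − 115.168·-35.806 = -2578.146560
x = (-3709.494531·134.624 − 115.168·-4757.777189) / -2578.146560 = -18.833953
y = (-49.782·-4757.777189 − -3709.494531·-35.806) / -2578.146560 = -40.350500
|P − Q| = √((-18.833953 − 33.157)² + (-40.350500 − -23.069)²) = 54.787859

54.788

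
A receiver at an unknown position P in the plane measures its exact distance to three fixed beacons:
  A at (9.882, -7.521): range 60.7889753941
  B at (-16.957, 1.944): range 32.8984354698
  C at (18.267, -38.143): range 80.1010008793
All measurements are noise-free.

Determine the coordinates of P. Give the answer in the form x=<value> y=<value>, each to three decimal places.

eq1: (x − 9.882)² + (y + 7.521)² = 60.7889753941²
eq2: (x + 16.957)² + (y − 1.944)² = 32.8984354698²
eq3: (x − 18.267)² + (y + 38.143)² = 80.1010008793²
eq3−eq1, eq3−eq2 (x²,y² cancel):
  -16.770·x + 61.244·y = 1086.518439
  -70.448·x + 80.174·y = 3836.610533
det = -16.770·80.174 − 61.244·-70.448 = 2969.999332
x = (1086.518439·80.174 − 61.244·3836.610533) / 2969.999332 = -49.784134
y = (-16.770·3836.610533 − 1086.518439·-70.448) / 2969.999332 = 4.108786

x=-49.784 y=4.109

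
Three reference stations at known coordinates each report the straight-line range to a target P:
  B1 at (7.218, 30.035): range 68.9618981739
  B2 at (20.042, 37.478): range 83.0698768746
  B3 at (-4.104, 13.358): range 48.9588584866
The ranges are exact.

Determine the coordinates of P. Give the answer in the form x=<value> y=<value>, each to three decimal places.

x=-37.239 y=-22.684

eq1: (x − 7.218)² + (y − 30.035)² = 68.9618981739²
eq2: (x − 20.042)² + (y − 37.478)² = 83.0698768746²
eq3: (x + 4.104)² + (y − 13.358)² = 48.9588584866²
eq1−eq2, eq1−eq3 (x²,y² cancel):
  25.648·x + 14.886·y = -1292.779545
  -22.644·x − 33.354·y = 1599.851806
det = 25.648·-33.354 − 14.886·-22.644 = -518.384808
x = (-1292.779545·-33.354 − 14.886·1599.851806) / -518.384808 = -37.238697
y = (25.648·1599.851806 − -1292.779545·-22.644) / -518.384808 = -22.684498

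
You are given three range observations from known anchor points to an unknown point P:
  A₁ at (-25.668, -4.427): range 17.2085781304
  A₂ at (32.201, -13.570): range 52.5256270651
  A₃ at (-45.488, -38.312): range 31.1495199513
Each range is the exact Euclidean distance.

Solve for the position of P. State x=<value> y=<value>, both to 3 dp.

x=-19.849 y=-20.622

eq1: (x + 25.668)² + (y + 4.427)² = 17.2085781304²
eq2: (x − 32.201)² + (y + 13.570)² = 52.5256270651²
eq3: (x + 45.488)² + (y + 38.312)² = 31.1495199513²
eq2−eq1, eq2−eq3 (x²,y² cancel):
  -115.738·x + 18.286·y = 1920.201589
  -155.378·x − 49.484·y = 4104.567092
det = -115.738·-49.484 − 18.286·-155.378 = 8568.421300
x = (1920.201589·-49.484 − 18.286·4104.567092) / 8568.421300 = -19.849090
y = (-115.738·4104.567092 − 1920.201589·-155.378) / 8568.421300 = -20.621921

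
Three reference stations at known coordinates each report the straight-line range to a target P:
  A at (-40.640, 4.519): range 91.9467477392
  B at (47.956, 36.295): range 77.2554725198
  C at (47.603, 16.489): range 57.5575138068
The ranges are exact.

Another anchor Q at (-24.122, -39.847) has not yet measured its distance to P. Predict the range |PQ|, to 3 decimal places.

63.657

eq1: (x + 40.640)² + (y − 4.519)² = 91.9467477392²
eq2: (x − 47.956)² + (y − 36.295)² = 77.2554725198²
eq3: (x − 47.603)² + (y − 16.489)² = 57.5575138068²
eq2−eq3, eq2−eq1 (x²,y² cancel):
  -0.706·x − 39.612·y = 1576.368408
  -177.192·x − 63.552·y = -4430.870386
det = -0.706·-63.552 − -39.612·-177.192 = -6974.061792
x = (1576.368408·-63.552 − -39.612·-4430.870386) / -6974.061792 = 39.531769
y = (-0.706·-4430.870386 − 1576.368408·-177.192) / -6974.061792 = -40.499794
|P − Q| = √((39.531769 − -24.122)² + (-40.499794 − -39.847)²) = 63.657117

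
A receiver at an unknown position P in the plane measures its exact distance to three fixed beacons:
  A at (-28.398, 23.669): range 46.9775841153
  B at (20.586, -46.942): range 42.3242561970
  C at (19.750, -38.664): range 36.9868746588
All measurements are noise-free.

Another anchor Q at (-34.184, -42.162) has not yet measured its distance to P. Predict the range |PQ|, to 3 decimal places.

eq1: (x + 28.398)² + (y − 23.669)² = 46.9775841153²
eq2: (x − 20.586)² + (y + 46.942)² = 42.3242561970²
eq3: (x − 19.750)² + (y + 38.664)² = 36.9868746588²
eq2−eq3, eq2−eq1 (x²,y² cancel):
  -1.672·x + 16.556·y = -319.053598
  -97.968·x + 141.222·y = -1676.217542
det = -1.672·141.222 − 16.556·-97.968 = 1385.835024
x = (-319.053598·141.222 − 16.556·-1676.217542) / 1385.835024 = -12.487727
y = (-1.672·-1676.217542 − -319.053598·-97.968) / 1385.835024 = -20.532319
|P − Q| = √((-12.487727 − -34.184)² + (-20.532319 − -42.162)²) = 30.636112

30.636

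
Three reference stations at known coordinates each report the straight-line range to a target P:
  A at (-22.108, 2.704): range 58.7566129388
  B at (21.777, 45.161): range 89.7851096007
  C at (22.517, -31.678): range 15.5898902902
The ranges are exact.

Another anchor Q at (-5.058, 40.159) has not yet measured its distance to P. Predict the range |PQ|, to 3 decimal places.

86.342

eq1: (x + 22.108)² + (y − 2.704)² = 58.7566129388²
eq2: (x − 21.777)² + (y − 45.161)² = 89.7851096007²
eq3: (x − 22.517)² + (y + 31.678)² = 15.5898902902²
eq2−eq1, eq2−eq3 (x²,y² cancel):
  -87.770·x − 84.914·y = 2591.347972
  1.480·x − 153.678·y = 6815.078550
det = -87.770·-153.678 − -84.914·1.480 = 13613.990780
x = (2591.347972·-153.678 − -84.914·6815.078550) / 13613.990780 = 13.255658
y = (-87.770·6815.078550 − 2591.347972·1.480) / 13613.990780 = -44.218822
|P − Q| = √((13.255658 − -5.058)² + (-44.218822 − 40.159)²) = 86.342382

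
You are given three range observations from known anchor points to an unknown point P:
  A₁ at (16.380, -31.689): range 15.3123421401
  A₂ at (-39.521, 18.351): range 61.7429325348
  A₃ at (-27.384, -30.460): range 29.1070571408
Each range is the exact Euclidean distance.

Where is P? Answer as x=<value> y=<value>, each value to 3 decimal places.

x=1.593 y=-27.712

eq1: (x − 16.380)² + (y + 31.689)² = 15.3123421401²
eq2: (x + 39.521)² + (y − 18.351)² = 61.7429325348²
eq3: (x + 27.384)² + (y + 30.460)² = 29.1070571408²
eq1−eq3, eq1−eq2 (x²,y² cancel):
  -87.528·x + 2.458·y = -207.555019
  -111.802·x + 100.080·y = -2951.550375
det = -87.528·100.080 − 2.458·-111.802 = -8484.992924
x = (-207.555019·100.080 − 2.458·-2951.550375) / -8484.992924 = 1.593071
y = (-87.528·-2951.550375 − -207.555019·-111.802) / -8484.992924 = -27.712249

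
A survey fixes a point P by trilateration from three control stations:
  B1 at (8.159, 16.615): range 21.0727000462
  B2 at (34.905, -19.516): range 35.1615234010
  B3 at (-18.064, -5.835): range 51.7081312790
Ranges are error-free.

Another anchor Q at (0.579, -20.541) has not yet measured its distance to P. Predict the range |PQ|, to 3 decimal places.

eq1: (x − 8.159)² + (y − 16.615)² = 21.0727000462²
eq2: (x − 34.905)² + (y + 19.516)² = 35.1615234010²
eq3: (x + 18.064)² + (y + 5.835)² = 51.7081312790²
eq3−eq1, eq3−eq2 (x²,y² cancel):
  52.446·x + 44.900·y = 2211.944338
  105.938·x − 27.362·y = 2676.276072
det = 52.446·-27.362 − 44.900·105.938 = -6191.643652
x = (2211.944338·-27.362 − 44.900·2676.276072) / -6191.643652 = 29.182561
y = (52.446·2676.276072 − 2211.944338·105.938) / -6191.643652 = 15.176743
|P − Q| = √((29.182561 − 0.579)² + (15.176743 − -20.541)²) = 45.759380

45.759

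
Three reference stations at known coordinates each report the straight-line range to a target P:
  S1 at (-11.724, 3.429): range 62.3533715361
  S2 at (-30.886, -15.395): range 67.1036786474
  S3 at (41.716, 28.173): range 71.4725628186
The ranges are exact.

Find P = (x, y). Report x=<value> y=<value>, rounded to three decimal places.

x=30.535 y=-42.420

eq1: (x + 11.724)² + (y − 3.429)² = 62.3533715361²
eq2: (x + 30.886)² + (y + 15.395)² = 67.1036786474²
eq3: (x − 41.716)² + (y − 28.173)² = 71.4725628186²
eq3−eq2, eq3−eq1 (x²,y² cancel):
  -145.204·x − 87.136·y = -737.568016
  -106.880·x − 49.488·y = -1164.348074
det = -145.204·-49.488 − -87.136·-106.880 = -2127.240128
x = (-737.568016·-49.488 − -87.136·-1164.348074) / -2127.240128 = 30.535278
y = (-145.204·-1164.348074 − -737.568016·-106.880) / -2127.240128 = -42.419625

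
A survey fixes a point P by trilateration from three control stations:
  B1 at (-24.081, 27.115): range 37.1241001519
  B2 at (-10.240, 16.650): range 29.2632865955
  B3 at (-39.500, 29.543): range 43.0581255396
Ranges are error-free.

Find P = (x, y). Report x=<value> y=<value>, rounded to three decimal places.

x=-22.392 y=-9.971

eq1: (x + 24.081)² + (y − 27.115)² = 37.1241001519²
eq2: (x + 10.240)² + (y − 16.650)² = 29.2632865955²
eq3: (x + 39.500)² + (y − 29.543)² = 43.0581255396²
eq1−eq2, eq1−eq3 (x²,y² cancel):
  27.682·x − 20.930·y = -411.178816
  -30.838·x + 4.856·y = 642.117700
det = 27.682·4.856 − -20.930·-30.838 = -511.015548
x = (-411.178816·4.856 − -20.930·642.117700) / -511.015548 = -22.392350
y = (27.682·642.117700 − -411.178816·-30.838) / -511.015548 = -9.970675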